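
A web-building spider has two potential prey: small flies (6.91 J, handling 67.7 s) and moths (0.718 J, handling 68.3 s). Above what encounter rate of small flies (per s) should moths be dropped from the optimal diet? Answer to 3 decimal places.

0.002 per s

The zero-one rule: include moths iff E₂/h₂ > λE₁/(1+λh₁). Equality gives the switch point.
λE₁h₂ = E₂ + λE₂h₁ ⇒ λ = E₂/(E₁h₂ − E₂h₁) = 0.718/(472 − 48.61) = 0.001696 per s.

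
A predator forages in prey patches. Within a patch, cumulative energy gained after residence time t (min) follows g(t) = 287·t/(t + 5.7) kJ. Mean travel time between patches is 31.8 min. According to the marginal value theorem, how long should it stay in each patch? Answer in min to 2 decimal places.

By the marginal value theorem, leave when the instantaneous gain rate g'(t) equals the habitat-wide average g(t)/(T + t).
g'(t) = 287·5.7/(t + 5.7)². Setting 287·5.7/(t+5.7)² = 287t/[(t+5.7)(31.8+t)] gives 5.7(31.8+t) = t(t+5.7), so t² = 5.7×31.8 = 181.3.
t* = √181.3 = 13.46 min.

13.46 min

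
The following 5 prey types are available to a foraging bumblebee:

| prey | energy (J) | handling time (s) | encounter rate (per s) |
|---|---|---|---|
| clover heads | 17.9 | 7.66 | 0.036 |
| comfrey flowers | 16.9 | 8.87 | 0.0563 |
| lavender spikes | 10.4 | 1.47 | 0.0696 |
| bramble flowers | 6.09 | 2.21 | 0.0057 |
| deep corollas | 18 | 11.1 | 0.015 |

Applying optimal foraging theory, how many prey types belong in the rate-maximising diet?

Profitabilities (E/h, J/s): lavender spikes 7.07, bramble flowers 2.76, clover heads 2.34, comfrey flowers 1.91, deep corollas 1.62. Add prey in this order while the next type's profitability exceeds the intake rate on those already taken.
Rate on top 1: 0.6567. bramble flowers: 2.76 > 0.6567 → include.
Rate on top 2: 0.6804. clover heads: 2.34 > 0.6804 → include.
Rate on top 3: 1.009. comfrey flowers: 1.91 > 1.009 → include.
Rate on top 4: 1.246. deep corollas: 1.62 > 1.246 → include.
Optimal diet: lavender spikes, bramble flowers, clover heads, comfrey flowers, deep corollas — 5 of 5 types.

5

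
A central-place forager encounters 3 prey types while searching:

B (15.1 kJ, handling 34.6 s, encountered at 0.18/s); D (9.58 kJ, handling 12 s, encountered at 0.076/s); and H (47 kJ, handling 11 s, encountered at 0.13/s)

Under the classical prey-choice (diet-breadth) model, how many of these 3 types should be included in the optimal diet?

1

Rank by E/h (kJ/s): H 4.27, D 0.798, B 0.436. Include each in turn until the next type's E/h falls below the running intake rate.
Rate on top 1: 2.514. D: 0.798 < 2.514 → exclude; stop.
Optimal diet: H — 1 of 3 types.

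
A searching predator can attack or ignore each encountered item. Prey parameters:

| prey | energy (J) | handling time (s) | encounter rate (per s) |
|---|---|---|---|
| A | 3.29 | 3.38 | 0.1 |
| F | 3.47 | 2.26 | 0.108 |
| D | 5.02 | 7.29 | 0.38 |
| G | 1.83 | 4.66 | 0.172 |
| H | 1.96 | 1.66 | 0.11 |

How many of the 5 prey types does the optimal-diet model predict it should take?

4

Rank by E/h (J/s): F 1.54, H 1.18, A 0.973, D 0.689, G 0.393. Include each in turn until the next type's E/h falls below the running intake rate.
Rate on top 1: 0.3012. H: 1.18 > 0.3012 → include.
Rate on top 2: 0.4138. A: 0.973 > 0.4138 → include.
Rate on top 3: 0.521. D: 0.689 > 0.521 → include.
Rate on top 4: 0.6234. G: 0.393 < 0.6234 → exclude; stop.
Optimal diet: F, H, A, D — 4 of 5 types.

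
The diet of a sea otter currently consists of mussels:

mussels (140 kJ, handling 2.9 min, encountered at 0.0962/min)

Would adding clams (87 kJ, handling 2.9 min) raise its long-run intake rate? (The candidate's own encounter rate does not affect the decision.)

Intake rate on the current diet: R = (0.0962×140) / (1 + 0.0962×2.9) = 13.47/1.279 = 10.53 kJ/min.
clams: E/h = 87/2.9 = 30 kJ/min.
Since 30 > R, including clams increases the long-run rate.

Yes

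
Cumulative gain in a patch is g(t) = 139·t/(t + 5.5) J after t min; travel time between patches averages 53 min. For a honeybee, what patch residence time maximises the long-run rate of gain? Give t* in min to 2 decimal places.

Maximise g(t)/(T+t): set derivative to zero → g'(t)(T+t) = g(t).
g'(t) = 139·5.5/(t + 5.5)². Setting 139·5.5/(t+5.5)² = 139t/[(t+5.5)(53+t)] gives 5.5(53+t) = t(t+5.5), so t² = 5.5×53 = 291.5.
t* = √291.5 = 17.07 min.

17.07 min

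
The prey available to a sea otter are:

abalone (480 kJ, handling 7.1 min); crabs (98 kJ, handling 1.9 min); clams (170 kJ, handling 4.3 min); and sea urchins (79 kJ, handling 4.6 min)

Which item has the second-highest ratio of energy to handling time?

crabs

Profitability E/h (kJ/min): abalone = 480/7.1 = 67.6, crabs = 98/1.9 = 51.6, clams = 170/4.3 = 39.5, sea urchins = 79/4.6 = 17.2.
Ranked: abalone > crabs > clams > sea urchins.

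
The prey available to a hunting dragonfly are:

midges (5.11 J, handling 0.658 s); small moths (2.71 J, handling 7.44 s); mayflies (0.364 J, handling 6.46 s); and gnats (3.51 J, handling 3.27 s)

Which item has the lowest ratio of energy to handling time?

mayflies

Profitability E/h (J/s): midges = 5.11/0.658 = 7.77, small moths = 2.71/7.44 = 0.364, mayflies = 0.364/6.46 = 0.0563, gnats = 3.51/3.27 = 1.07.
Ranked: midges > gnats > small moths > mayflies.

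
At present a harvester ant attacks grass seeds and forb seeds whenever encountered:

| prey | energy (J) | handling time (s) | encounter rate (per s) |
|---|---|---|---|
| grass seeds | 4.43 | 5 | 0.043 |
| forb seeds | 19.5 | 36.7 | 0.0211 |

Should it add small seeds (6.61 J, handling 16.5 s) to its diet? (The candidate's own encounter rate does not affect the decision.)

Yes

Intake rate on the current diet: R = (0.043×4.43 + 0.0211×19.5) / (1 + 0.043×5 + 0.0211×36.7) = 0.6019/1.989 = 0.3026 J/s.
small seeds: E/h = 6.61/16.5 = 0.4006 J/s.
Since 0.4006 > R, including small seeds increases the long-run rate.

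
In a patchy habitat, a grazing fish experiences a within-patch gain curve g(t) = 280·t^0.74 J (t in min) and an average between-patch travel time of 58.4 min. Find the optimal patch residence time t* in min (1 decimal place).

166.2 min

Optimal t* satisfies g'(t*) = g(t*)/(T + t*).
g'(t) = 0.74·280·t^-0.26. Setting 0.74·280·t^-0.26 = 280·t^0.74/(58.4+t) gives 0.74(58.4+t) = t, so 0.26·t = 0.74×58.4.
t* = 0.74×58.4/0.26 = 166.2 min.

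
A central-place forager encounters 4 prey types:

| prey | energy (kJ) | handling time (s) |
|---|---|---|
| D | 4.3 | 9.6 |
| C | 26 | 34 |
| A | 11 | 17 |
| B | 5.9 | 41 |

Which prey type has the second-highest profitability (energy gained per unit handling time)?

A

Profitability E/h (kJ/s): D = 4.3/9.6 = 0.448, C = 26/34 = 0.765, A = 11/17 = 0.647, B = 5.9/41 = 0.144.
Ranked: C > A > D > B.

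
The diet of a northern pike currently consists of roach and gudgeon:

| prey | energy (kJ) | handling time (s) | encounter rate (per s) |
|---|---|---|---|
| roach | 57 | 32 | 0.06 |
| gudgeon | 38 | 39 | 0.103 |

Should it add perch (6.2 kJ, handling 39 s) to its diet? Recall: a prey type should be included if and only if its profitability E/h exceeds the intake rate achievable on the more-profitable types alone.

No

Intake rate on the current diet: R = (0.06×57 + 0.103×38) / (1 + 0.06×32 + 0.103×39) = 7.334/6.937 = 1.057 kJ/s.
perch: E/h = 6.2/39 = 0.159 kJ/s.
0.159 < 1.057, so adding perch would lower the average — exclude it.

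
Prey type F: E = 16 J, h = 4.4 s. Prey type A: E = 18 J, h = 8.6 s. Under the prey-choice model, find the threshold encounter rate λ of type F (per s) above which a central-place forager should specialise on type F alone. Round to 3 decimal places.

0.308 per s

At the threshold, the rate on type F alone equals the profitability of type A: λ·16/(1 + λ·4.4) = 18/8.6 = 2.093.
Rearranging, λ(16 − 2.093×4.4) = 2.093, so λ = 2.093/6.791 = 0.3082 per s.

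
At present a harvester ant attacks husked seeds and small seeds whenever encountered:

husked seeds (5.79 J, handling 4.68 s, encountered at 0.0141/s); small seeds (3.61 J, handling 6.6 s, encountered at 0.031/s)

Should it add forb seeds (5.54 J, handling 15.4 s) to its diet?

Intake rate on the current diet: R = (0.0141×5.79 + 0.031×3.61) / (1 + 0.0141×4.68 + 0.031×6.6) = 0.1935/1.271 = 0.1523 J/s.
forb seeds: E/h = 5.54/15.4 = 0.3597 J/s.
0.3597 > 0.1523, so adding forb seeds raises the average — include it.

Yes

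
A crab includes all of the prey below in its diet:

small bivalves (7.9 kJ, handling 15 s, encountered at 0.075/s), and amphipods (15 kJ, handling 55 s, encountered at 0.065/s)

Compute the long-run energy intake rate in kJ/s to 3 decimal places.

Energy encountered per unit search time: 0.075×7.9 + 0.065×15 = 1.568 kJ/s.
Handling time per unit search time: 0.075×15 + 0.065×55 = 4.7.
Rate = 1.568/(1 + 4.7) = 0.275 kJ/s.

0.275 kJ/s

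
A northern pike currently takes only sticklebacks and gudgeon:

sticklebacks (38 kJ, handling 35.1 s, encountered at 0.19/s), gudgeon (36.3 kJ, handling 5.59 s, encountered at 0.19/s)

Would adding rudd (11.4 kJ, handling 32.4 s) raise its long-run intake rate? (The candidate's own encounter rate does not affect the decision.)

No

Current rate: (0.19×38 + 0.19×36.3)/(1 + 0.19×35.1 + 0.19×5.59) = 1.617 kJ/s.
rudd: E/h = 11.4/32.4 = 0.3519 kJ/s.
Since 0.3519 < R, time spent handling rudd is better spent searching.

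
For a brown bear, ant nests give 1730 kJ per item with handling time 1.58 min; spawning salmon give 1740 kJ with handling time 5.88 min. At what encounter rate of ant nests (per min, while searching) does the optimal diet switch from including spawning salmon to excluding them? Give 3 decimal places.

The zero-one rule: include spawning salmon iff E₂/h₂ > λE₁/(1+λh₁). Equality gives the switch point.
λE₁h₂ = E₂ + λE₂h₁ ⇒ λ = E₂/(E₁h₂ − E₂h₁) = 1740/(1.017e+04 − 2749) = 0.2344 per min.

0.234 per min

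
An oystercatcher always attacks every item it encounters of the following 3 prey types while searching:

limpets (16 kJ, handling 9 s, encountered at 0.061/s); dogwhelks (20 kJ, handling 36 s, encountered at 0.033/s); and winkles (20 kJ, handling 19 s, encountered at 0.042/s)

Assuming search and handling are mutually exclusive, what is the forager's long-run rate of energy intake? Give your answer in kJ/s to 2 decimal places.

0.70 kJ/s

R = Σλ_iE_i / (1 + Σλ_ih_i)
Numerator: 0.061×16 + 0.033×20 + 0.042×20 = 2.476
Denominator: 1 + 0.061×9 + 0.033×36 + 0.042×19 = 3.535
R = 2.476/3.535 = 0.7004 kJ/s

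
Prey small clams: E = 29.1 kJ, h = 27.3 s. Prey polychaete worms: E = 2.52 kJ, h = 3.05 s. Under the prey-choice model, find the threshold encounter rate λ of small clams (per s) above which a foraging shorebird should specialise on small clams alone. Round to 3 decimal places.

Drop polychaete worms once their profitability E₂/h₂ falls below the rate achievable on small clams alone: E₂/h₂ = λE₁/(1 + λh₁).
Solve for λ: λE₁h₂ = E₂(1 + λh₁) → λ(E₁h₂ − E₂h₁) = E₂ → λ = E₂/(E₁h₂ − E₂h₁).
λ = 2.52/(29.1×3.05 − 2.52×27.3) = 2.52/19.96 = 0.1263 per s.

0.126 per s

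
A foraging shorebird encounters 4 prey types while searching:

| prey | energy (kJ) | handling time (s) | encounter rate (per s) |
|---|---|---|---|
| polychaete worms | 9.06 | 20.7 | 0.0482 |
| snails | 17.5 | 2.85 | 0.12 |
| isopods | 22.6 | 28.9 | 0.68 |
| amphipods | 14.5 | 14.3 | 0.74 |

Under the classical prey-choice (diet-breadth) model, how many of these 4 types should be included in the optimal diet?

E/h in descending order: snails 6.14, amphipods 1.01, isopods 0.782, polychaete worms 0.438 kJ/s. The optimal diet is the largest prefix of this list for which every included type satisfies E_i/h_i > R on the types above it.
Rate on top 1: 1.565. amphipods: 1.01 < 1.565 → exclude; stop.
Optimal diet: snails — 1 of 4 types.

1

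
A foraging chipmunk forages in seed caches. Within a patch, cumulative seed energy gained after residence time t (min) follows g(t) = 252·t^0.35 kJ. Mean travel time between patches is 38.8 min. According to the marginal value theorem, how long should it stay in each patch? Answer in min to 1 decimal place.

20.9 min

Optimal t* satisfies g'(t*) = g(t*)/(T + t*).
g'(t) = 0.35·252·t^-0.65. Setting 0.35·252·t^-0.65 = 252·t^0.35/(38.8+t) gives 0.35(38.8+t) = t, so 0.65·t = 0.35×38.8.
t* = 0.35×38.8/0.65 = 20.89 min.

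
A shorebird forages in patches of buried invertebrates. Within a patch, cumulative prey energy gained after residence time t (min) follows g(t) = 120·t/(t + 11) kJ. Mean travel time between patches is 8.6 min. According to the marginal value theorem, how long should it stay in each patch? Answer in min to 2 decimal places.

Optimal t* satisfies g'(t*) = g(t*)/(T + t*).
g'(t) = 120·11/(t + 11)². Setting 120·11/(t+11)² = 120t/[(t+11)(8.6+t)] gives 11(8.6+t) = t(t+11), so t² = 11×8.6 = 94.6.
t* = √94.6 = 9.726 min.

9.73 min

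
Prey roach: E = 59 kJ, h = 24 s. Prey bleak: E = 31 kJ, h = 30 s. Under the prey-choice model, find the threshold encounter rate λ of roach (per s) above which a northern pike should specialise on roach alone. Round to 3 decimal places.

The zero-one rule: include bleak iff E₂/h₂ > λE₁/(1+λh₁). Equality gives the switch point.
λE₁h₂ = E₂ + λE₂h₁ ⇒ λ = E₂/(E₁h₂ − E₂h₁) = 31/(1770 − 744) = 0.03021 per s.

0.030 per s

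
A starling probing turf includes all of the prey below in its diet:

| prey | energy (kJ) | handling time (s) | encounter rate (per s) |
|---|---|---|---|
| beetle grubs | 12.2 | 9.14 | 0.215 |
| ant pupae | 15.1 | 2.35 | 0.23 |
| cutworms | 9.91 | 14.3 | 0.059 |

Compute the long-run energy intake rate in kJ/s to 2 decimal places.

1.54 kJ/s

R = (0.215×12.2 + 0.23×15.1 + 0.059×9.91) / (1 + 0.215×9.14 + 0.23×2.35 + 0.059×14.3) = 6.681/4.349 = 1.536 kJ/s.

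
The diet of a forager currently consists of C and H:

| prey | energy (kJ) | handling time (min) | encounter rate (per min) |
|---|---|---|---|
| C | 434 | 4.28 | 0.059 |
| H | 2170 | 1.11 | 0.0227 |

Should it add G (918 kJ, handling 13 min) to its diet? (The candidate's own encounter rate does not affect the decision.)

Intake rate on the current diet: R = (0.059×434 + 0.0227×2170) / (1 + 0.059×4.28 + 0.0227×1.11) = 74.86/1.278 = 58.59 kJ/min.
Profitability of G: 918/13 = 70.62 kJ/min.
70.62 > 58.59, so adding G raises the average — include it.

Yes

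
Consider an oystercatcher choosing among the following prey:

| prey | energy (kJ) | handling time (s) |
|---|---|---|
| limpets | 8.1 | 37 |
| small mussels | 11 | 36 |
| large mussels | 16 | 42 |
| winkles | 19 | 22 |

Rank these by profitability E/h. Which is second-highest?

Profitability E/h (kJ/s): limpets = 8.1/37 = 0.219, small mussels = 11/36 = 0.306, large mussels = 16/42 = 0.381, winkles = 19/22 = 0.864.
Ranked: winkles > large mussels > small mussels > limpets.

large mussels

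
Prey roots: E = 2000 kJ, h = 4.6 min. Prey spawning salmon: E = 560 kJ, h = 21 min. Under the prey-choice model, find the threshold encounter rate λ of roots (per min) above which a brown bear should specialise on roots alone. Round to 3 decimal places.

At the threshold, the rate on roots alone equals the profitability of spawning salmon: λ·2000/(1 + λ·4.6) = 560/21 = 26.67.
Rearranging, λ(2000 − 26.67×4.6) = 26.67, so λ = 26.67/1877 = 0.0142 per min.

0.014 per min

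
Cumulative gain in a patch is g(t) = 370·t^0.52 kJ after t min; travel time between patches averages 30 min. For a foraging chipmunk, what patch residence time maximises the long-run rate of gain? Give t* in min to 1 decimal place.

32.5 min

By the marginal value theorem, leave when the instantaneous gain rate g'(t) equals the habitat-wide average g(t)/(T + t).
g'(t) = 0.52·370·t^-0.48. Setting 0.52·370·t^-0.48 = 370·t^0.52/(30+t) gives 0.52(30+t) = t, so 0.48·t = 0.52×30.
t* = 0.52×30/0.48 = 32.5 min.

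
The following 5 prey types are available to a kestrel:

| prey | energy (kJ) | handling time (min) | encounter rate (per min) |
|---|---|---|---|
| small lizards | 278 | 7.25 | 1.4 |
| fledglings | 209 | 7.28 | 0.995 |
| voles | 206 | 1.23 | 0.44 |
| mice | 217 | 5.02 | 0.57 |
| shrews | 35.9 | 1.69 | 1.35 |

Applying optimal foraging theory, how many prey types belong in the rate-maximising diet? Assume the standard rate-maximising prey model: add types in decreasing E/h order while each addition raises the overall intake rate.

Profitabilities (E/h, kJ/min): voles 167, mice 43.2, small lizards 38.3, fledglings 28.7, shrews 21.2. Add prey in this order while the next type's profitability exceeds the intake rate on those already taken.
Rate on top 1: 58.81. mice: 43.2 < 58.81 → exclude; stop.
Optimal diet: voles — 1 of 5 types.

1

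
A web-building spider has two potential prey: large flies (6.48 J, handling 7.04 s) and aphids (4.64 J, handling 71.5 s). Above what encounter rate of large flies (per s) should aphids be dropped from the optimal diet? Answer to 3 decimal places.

The zero-one rule: include aphids iff E₂/h₂ > λE₁/(1+λh₁). Equality gives the switch point.
λE₁h₂ = E₂ + λE₂h₁ ⇒ λ = E₂/(E₁h₂ − E₂h₁) = 4.64/(463.3 − 32.67) = 0.01077 per s.

0.011 per s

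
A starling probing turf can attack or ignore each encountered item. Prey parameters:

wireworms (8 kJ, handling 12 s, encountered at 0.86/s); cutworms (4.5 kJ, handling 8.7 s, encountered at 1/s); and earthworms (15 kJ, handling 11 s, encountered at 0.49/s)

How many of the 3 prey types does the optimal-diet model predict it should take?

Rank by E/h (kJ/s): earthworms 1.36, wireworms 0.667, cutworms 0.517. Include each in turn until the next type's E/h falls below the running intake rate.
Rate on top 1: 1.15. wireworms: 0.667 < 1.15 → exclude; stop.
Optimal diet: earthworms — 1 of 3 types.

1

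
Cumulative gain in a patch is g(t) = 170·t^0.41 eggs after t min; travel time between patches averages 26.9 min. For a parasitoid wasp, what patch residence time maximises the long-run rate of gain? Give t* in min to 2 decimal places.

By the marginal value theorem, leave when the instantaneous gain rate g'(t) equals the habitat-wide average g(t)/(T + t).
g'(t) = 0.41·170·t^-0.59. Setting 0.41·170·t^-0.59 = 170·t^0.41/(26.9+t) gives 0.41(26.9+t) = t, so 0.59·t = 0.41×26.9.
t* = 0.41×26.9/0.59 = 18.69 min.

18.69 min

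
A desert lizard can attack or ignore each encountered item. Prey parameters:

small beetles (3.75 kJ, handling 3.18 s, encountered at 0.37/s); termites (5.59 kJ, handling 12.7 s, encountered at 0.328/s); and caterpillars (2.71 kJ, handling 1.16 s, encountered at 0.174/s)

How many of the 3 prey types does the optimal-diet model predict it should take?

Rank by E/h (kJ/s): caterpillars 2.34, small beetles 1.18, termites 0.44. Include each in turn until the next type's E/h falls below the running intake rate.
Rate on top 1: 0.3923. small beetles: 1.18 > 0.3923 → include.
Rate on top 2: 0.7816. termites: 0.44 < 0.7816 → exclude; stop.
Optimal diet: caterpillars, small beetles — 2 of 3 types.

2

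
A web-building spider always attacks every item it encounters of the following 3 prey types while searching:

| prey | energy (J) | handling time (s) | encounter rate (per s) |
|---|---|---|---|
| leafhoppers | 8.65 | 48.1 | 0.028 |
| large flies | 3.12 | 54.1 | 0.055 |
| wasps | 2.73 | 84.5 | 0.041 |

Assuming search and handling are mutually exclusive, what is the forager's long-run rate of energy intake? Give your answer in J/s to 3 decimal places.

0.060 J/s

R = Σλ_iE_i / (1 + Σλ_ih_i)
Numerator: 0.028×8.65 + 0.055×3.12 + 0.041×2.73 = 0.5257
Denominator: 1 + 0.028×48.1 + 0.055×54.1 + 0.041×84.5 = 8.787
R = 0.5257/8.787 = 0.05983 J/s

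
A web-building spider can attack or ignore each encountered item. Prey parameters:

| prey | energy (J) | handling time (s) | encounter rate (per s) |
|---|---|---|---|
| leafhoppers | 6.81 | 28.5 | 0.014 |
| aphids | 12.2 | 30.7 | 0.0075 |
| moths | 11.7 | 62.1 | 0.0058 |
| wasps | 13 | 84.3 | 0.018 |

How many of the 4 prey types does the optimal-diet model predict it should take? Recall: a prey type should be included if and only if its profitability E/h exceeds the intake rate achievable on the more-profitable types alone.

4

E/h in descending order: aphids 0.397, leafhoppers 0.239, moths 0.188, wasps 0.154 J/s. The optimal diet is the largest prefix of this list for which every included type satisfies E_i/h_i > R on the types above it.
Rate on top 1: 0.07438. leafhoppers: 0.239 > 0.07438 → include.
Rate on top 2: 0.1147. moths: 0.188 > 0.1147 → include.
Rate on top 3: 0.128. wasps: 0.154 > 0.128 → include.
Optimal diet: aphids, leafhoppers, moths, wasps — 4 of 4 types.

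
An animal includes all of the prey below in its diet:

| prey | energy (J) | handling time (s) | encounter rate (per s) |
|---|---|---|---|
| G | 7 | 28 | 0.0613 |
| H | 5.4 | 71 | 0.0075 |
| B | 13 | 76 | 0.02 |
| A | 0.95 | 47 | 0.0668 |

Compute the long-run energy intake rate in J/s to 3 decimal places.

0.100 J/s

R = Σλ_iE_i / (1 + Σλ_ih_i)
Numerator: 0.0613×7 + 0.0075×5.4 + 0.02×13 + 0.0668×0.95 = 0.7931
Denominator: 1 + 0.0613×28 + 0.0075×71 + 0.02×76 + 0.0668×47 = 7.909
R = 0.7931/7.909 = 0.1003 J/s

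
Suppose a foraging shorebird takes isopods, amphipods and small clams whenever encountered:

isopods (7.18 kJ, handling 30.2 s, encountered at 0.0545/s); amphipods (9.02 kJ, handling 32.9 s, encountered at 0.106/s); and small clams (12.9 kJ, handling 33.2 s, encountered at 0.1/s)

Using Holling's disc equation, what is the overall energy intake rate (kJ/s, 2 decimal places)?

0.28 kJ/s

R = (0.0545×7.18 + 0.106×9.02 + 0.1×12.9) / (1 + 0.0545×30.2 + 0.106×32.9 + 0.1×33.2) = 2.637/9.453 = 0.279 kJ/s.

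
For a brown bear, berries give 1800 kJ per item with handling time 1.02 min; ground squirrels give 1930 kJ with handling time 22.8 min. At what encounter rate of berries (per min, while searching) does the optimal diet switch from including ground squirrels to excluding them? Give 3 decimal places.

The zero-one rule: include ground squirrels iff E₂/h₂ > λE₁/(1+λh₁). Equality gives the switch point.
λE₁h₂ = E₂ + λE₂h₁ ⇒ λ = E₂/(E₁h₂ − E₂h₁) = 1930/(4.104e+04 − 1969) = 0.0494 per min.

0.049 per min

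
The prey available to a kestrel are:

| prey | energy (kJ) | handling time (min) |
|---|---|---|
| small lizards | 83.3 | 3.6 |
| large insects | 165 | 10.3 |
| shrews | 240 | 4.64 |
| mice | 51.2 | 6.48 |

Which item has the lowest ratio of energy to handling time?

mice

In descending order of E/h:
shrews: 240/4.64 = 51.7 kJ/min
small lizards: 83.3/3.6 = 23.1 kJ/min
large insects: 165/10.3 = 16 kJ/min
mice: 51.2/6.48 = 7.9 kJ/min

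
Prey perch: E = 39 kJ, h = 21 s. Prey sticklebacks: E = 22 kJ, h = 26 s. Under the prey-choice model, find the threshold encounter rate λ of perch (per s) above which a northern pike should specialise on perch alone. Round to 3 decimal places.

0.040 per s

At the threshold, the rate on perch alone equals the profitability of sticklebacks: λ·39/(1 + λ·21) = 22/26 = 0.8462.
Rearranging, λ(39 − 0.8462×21) = 0.8462, so λ = 0.8462/21.23 = 0.03986 per s.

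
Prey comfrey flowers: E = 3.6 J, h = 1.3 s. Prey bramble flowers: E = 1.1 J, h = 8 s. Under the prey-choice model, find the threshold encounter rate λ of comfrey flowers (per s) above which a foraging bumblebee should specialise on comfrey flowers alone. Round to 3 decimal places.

0.040 per s

At the threshold, the rate on comfrey flowers alone equals the profitability of bramble flowers: λ·3.6/(1 + λ·1.3) = 1.1/8 = 0.1375.
Rearranging, λ(3.6 − 0.1375×1.3) = 0.1375, so λ = 0.1375/3.421 = 0.04019 per s.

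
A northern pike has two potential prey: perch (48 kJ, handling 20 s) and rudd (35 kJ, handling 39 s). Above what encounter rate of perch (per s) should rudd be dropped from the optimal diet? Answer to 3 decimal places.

At the threshold, the rate on perch alone equals the profitability of rudd: λ·48/(1 + λ·20) = 35/39 = 0.8974.
Rearranging, λ(48 − 0.8974×20) = 0.8974, so λ = 0.8974/30.05 = 0.02986 per s.

0.030 per s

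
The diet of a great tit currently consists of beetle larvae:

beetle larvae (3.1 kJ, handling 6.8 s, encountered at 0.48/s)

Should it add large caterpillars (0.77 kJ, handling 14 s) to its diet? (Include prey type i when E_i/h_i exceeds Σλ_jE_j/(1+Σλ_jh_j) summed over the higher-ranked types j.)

No

Intake rate on the current diet: R = (0.48×3.1) / (1 + 0.48×6.8) = 1.488/4.264 = 0.349 kJ/s.
Profitability of large caterpillars: 0.77/14 = 0.055 kJ/s.
Since 0.055 < R, time spent handling large caterpillars is better spent searching.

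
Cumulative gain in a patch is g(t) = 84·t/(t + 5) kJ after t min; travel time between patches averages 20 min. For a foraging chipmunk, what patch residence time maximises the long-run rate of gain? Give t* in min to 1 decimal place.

10.0 min

Optimal t* satisfies g'(t*) = g(t*)/(T + t*).
g'(t) = 84·5/(t + 5)². Setting 84·5/(t+5)² = 84t/[(t+5)(20+t)] gives 5(20+t) = t(t+5), so t² = 5×20 = 100.
t* = √100 = 10 min.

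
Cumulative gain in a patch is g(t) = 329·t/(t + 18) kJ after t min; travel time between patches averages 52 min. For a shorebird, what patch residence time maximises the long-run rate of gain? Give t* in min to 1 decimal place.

Maximise g(t)/(T+t): set derivative to zero → g'(t)(T+t) = g(t).
g'(t) = 329·18/(t + 18)². Setting 329·18/(t+18)² = 329t/[(t+18)(52+t)] gives 18(52+t) = t(t+18), so t² = 18×52 = 936.
t* = √936 = 30.59 min.

30.6 min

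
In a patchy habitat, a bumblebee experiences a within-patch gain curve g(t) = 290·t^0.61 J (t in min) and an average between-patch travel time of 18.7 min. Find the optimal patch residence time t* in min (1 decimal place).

29.2 min

Maximise g(t)/(T+t): set derivative to zero → g'(t)(T+t) = g(t).
g'(t) = 0.61·290·t^-0.39. Setting 0.61·290·t^-0.39 = 290·t^0.61/(18.7+t) gives 0.61(18.7+t) = t, so 0.39·t = 0.61×18.7.
t* = 0.61×18.7/0.39 = 29.25 min.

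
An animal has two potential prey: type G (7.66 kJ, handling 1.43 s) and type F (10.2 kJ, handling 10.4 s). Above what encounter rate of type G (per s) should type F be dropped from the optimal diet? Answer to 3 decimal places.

0.157 per s

At the threshold, the rate on type G alone equals the profitability of type F: λ·7.66/(1 + λ·1.43) = 10.2/10.4 = 0.9808.
Rearranging, λ(7.66 − 0.9808×1.43) = 0.9808, so λ = 0.9808/6.258 = 0.1567 per s.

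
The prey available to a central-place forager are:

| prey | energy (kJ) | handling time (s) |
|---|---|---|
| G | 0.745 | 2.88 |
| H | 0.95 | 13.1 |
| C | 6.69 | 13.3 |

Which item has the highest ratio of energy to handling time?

C

Profitability E/h (kJ/s): G = 0.745/2.88 = 0.259, H = 0.95/13.1 = 0.0725, C = 6.69/13.3 = 0.503.
Ranked: C > G > H.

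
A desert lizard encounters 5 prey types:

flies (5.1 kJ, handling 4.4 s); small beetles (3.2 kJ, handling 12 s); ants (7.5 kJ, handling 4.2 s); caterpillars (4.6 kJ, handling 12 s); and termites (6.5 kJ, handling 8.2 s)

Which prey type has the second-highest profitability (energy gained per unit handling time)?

flies

Profitability E/h (kJ/s): flies = 5.1/4.4 = 1.16, small beetles = 3.2/12 = 0.267, ants = 7.5/4.2 = 1.79, caterpillars = 4.6/12 = 0.383, termites = 6.5/8.2 = 0.793.
Ranked: ants > flies > termites > caterpillars > small beetles.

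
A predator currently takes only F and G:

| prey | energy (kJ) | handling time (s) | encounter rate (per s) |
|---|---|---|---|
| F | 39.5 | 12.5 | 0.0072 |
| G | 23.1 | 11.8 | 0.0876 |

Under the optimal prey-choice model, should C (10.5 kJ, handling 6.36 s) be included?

On F and G alone, R = ΣλE/(1+Σλh) = 2.308/2.124 = 1.087 kJ/s.
Profitability of C: 10.5/6.36 = 1.651 kJ/s.
1.651 > 1.087, so adding C raises the average — include it.

Yes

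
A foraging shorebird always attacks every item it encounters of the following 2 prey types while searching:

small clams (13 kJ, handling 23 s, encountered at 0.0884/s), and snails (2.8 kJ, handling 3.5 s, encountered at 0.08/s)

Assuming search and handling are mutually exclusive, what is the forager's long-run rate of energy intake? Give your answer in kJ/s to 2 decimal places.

0.41 kJ/s

Energy encountered per unit search time: 0.0884×13 + 0.08×2.8 = 1.373 kJ/s.
Handling time per unit search time: 0.0884×23 + 0.08×3.5 = 2.313.
Rate = 1.373/(1 + 2.313) = 0.4145 kJ/s.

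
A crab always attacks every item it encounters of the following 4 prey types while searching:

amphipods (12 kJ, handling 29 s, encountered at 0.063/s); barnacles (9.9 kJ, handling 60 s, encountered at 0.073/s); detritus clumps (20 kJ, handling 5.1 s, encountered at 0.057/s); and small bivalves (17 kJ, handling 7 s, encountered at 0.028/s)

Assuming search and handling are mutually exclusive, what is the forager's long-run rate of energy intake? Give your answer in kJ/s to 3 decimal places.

0.402 kJ/s

Energy encountered per unit search time: 0.063×12 + 0.073×9.9 + 0.057×20 + 0.028×17 = 3.095 kJ/s.
Handling time per unit search time: 0.063×29 + 0.073×60 + 0.057×5.1 + 0.028×7 = 6.694.
Rate = 3.095/(1 + 6.694) = 0.4022 kJ/s.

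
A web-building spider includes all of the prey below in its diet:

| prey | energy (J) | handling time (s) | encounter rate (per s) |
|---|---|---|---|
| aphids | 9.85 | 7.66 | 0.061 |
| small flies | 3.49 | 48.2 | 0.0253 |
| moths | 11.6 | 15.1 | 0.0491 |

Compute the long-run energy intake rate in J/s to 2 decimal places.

0.37 J/s

R = Σλ_iE_i / (1 + Σλ_ih_i)
Numerator: 0.061×9.85 + 0.0253×3.49 + 0.0491×11.6 = 1.259
Denominator: 1 + 0.061×7.66 + 0.0253×48.2 + 0.0491×15.1 = 3.428
R = 1.259/3.428 = 0.3672 J/s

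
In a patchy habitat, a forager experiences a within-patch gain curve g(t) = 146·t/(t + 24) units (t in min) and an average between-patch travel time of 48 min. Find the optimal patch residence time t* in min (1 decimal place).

Optimal t* satisfies g'(t*) = g(t*)/(T + t*).
g'(t) = 146·24/(t + 24)². Setting 146·24/(t+24)² = 146t/[(t+24)(48+t)] gives 24(48+t) = t(t+24), so t² = 24×48 = 1152.
t* = √1152 = 33.94 min.

33.9 min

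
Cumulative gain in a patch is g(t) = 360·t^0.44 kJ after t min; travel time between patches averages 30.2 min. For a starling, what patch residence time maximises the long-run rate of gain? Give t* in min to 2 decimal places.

23.73 min

By the marginal value theorem, leave when the instantaneous gain rate g'(t) equals the habitat-wide average g(t)/(T + t).
g'(t) = 0.44·360·t^-0.56. Setting 0.44·360·t^-0.56 = 360·t^0.44/(30.2+t) gives 0.44(30.2+t) = t, so 0.56·t = 0.44×30.2.
t* = 0.44×30.2/0.56 = 23.73 min.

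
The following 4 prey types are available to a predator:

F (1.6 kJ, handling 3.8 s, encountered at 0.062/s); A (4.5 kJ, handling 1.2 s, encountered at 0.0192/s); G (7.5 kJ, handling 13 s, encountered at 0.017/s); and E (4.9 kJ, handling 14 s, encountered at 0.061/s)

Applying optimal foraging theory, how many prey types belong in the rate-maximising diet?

Profitabilities (E/h, kJ/s): A 3.75, G 0.577, F 0.421, E 0.35. Add prey in this order while the next type's profitability exceeds the intake rate on those already taken.
Rate on top 1: 0.08445. G: 0.577 > 0.08445 → include.
Rate on top 2: 0.1719. F: 0.421 > 0.1719 → include.
Rate on top 3: 0.2116. E: 0.35 > 0.2116 → include.
Optimal diet: A, G, F, E — 4 of 4 types.

4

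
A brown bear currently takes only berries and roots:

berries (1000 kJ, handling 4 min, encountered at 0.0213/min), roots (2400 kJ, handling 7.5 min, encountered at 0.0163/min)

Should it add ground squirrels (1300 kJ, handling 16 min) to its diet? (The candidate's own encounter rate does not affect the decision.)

Yes

On berries and roots alone, R = ΣλE/(1+Σλh) = 60.42/1.207 = 50.04 kJ/min.
Profitability of ground squirrels: 1300/16 = 81.25 kJ/min.
Since 81.25 > R, including ground squirrels increases the long-run rate.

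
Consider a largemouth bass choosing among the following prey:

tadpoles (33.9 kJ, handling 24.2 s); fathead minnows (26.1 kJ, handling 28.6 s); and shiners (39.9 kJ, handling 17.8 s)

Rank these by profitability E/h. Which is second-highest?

Profitability E/h (kJ/s): tadpoles = 33.9/24.2 = 1.4, fathead minnows = 26.1/28.6 = 0.913, shiners = 39.9/17.8 = 2.24.
Ranked: shiners > tadpoles > fathead minnows.

tadpoles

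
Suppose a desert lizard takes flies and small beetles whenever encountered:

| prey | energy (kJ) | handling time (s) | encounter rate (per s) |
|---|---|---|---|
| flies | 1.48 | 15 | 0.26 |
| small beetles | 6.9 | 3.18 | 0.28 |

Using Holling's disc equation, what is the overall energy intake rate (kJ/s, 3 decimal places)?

Energy encountered per unit search time: 0.26×1.48 + 0.28×6.9 = 2.317 kJ/s.
Handling time per unit search time: 0.26×15 + 0.28×3.18 = 4.79.
Rate = 2.317/(1 + 4.79) = 0.4001 kJ/s.

0.400 kJ/s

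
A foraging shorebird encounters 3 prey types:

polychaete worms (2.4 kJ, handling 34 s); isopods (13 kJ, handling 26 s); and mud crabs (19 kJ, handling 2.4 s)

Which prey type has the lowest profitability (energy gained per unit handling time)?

polychaete worms

In descending order of E/h:
mud crabs: 19/2.4 = 7.92 kJ/s
isopods: 13/26 = 0.5 kJ/s
polychaete worms: 2.4/34 = 0.0706 kJ/s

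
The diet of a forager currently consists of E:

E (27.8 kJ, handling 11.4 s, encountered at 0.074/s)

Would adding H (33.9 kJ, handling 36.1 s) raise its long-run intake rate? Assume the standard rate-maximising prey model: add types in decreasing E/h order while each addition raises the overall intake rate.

No

Intake rate on the current diet: R = (0.074×27.8) / (1 + 0.074×11.4) = 2.057/1.844 = 1.116 kJ/s.
Profitability of H: 33.9/36.1 = 0.9391 kJ/s.
0.9391 < 1.116, so adding H would lower the average — exclude it.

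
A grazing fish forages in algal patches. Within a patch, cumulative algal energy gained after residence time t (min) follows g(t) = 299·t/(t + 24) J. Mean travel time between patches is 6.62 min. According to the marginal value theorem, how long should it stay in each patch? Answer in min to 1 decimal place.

12.6 min

Optimal t* satisfies g'(t*) = g(t*)/(T + t*).
g'(t) = 299·24/(t + 24)². Setting 299·24/(t+24)² = 299t/[(t+24)(6.62+t)] gives 24(6.62+t) = t(t+24), so t² = 24×6.62 = 158.9.
t* = √158.9 = 12.6 min.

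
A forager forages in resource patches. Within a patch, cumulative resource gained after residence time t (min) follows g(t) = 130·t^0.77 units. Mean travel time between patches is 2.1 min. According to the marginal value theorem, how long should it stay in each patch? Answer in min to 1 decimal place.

Optimal t* satisfies g'(t*) = g(t*)/(T + t*).
g'(t) = 0.77·130·t^-0.23. Setting 0.77·130·t^-0.23 = 130·t^0.77/(2.1+t) gives 0.77(2.1+t) = t, so 0.23·t = 0.77×2.1.
t* = 0.77×2.1/0.23 = 7.03 min.

7.0 min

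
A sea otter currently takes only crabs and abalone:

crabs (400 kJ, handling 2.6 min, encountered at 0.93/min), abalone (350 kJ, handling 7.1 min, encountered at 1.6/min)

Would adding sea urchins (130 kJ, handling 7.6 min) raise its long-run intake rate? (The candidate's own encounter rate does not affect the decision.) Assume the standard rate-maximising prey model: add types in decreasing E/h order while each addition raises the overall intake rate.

No

Current rate: (0.93×400 + 1.6×350)/(1 + 0.93×2.6 + 1.6×7.1) = 63.07 kJ/min.
sea urchins: E/h = 130/7.6 = 17.11 kJ/min.
17.11 < 63.07, so adding sea urchins would lower the average — exclude it.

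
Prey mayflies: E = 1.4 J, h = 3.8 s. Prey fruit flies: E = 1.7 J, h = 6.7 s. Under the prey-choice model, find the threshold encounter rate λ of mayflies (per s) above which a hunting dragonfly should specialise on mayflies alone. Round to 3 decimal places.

The zero-one rule: include fruit flies iff E₂/h₂ > λE₁/(1+λh₁). Equality gives the switch point.
λE₁h₂ = E₂ + λE₂h₁ ⇒ λ = E₂/(E₁h₂ − E₂h₁) = 1.7/(9.38 − 6.46) = 0.5822 per s.

0.582 per s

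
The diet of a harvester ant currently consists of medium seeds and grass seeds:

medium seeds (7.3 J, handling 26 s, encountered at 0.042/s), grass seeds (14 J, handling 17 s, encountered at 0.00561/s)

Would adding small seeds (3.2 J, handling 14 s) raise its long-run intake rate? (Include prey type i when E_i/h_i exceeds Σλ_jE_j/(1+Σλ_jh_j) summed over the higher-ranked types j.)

On medium seeds and grass seeds alone, R = ΣλE/(1+Σλh) = 0.3851/2.187 = 0.1761 J/s.
small seeds: E/h = 3.2/14 = 0.2286 J/s.
0.2286 > 0.1761, so adding small seeds raises the average — include it.

Yes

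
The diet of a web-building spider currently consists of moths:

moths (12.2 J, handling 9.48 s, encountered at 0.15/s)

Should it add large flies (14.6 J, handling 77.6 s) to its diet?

Intake rate on the current diet: R = (0.15×12.2) / (1 + 0.15×9.48) = 1.83/2.422 = 0.7556 J/s.
Profitability of large flies: 14.6/77.6 = 0.1881 J/s.
0.1881 < 0.7556, so adding large flies would lower the average — exclude it.

No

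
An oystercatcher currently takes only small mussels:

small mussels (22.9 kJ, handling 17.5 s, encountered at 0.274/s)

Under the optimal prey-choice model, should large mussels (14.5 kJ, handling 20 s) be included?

Intake rate on the current diet: R = (0.274×22.9) / (1 + 0.274×17.5) = 6.275/5.795 = 1.083 kJ/s.
large mussels: E/h = 14.5/20 = 0.725 kJ/s.
Since 0.725 < R, time spent handling large mussels is better spent searching.

No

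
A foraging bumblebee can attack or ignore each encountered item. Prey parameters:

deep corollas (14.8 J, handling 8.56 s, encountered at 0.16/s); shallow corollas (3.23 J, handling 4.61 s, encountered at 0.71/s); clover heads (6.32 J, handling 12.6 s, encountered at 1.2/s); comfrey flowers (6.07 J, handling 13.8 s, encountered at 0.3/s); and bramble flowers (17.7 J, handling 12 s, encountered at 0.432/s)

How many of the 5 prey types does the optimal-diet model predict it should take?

E/h in descending order: deep corollas 1.73, bramble flowers 1.47, shallow corollas 0.701, clover heads 0.502, comfrey flowers 0.44 J/s. The optimal diet is the largest prefix of this list for which every included type satisfies E_i/h_i > R on the types above it.
Rate on top 1: 0.9993. bramble flowers: 1.47 > 0.9993 → include.
Rate on top 2: 1.326. shallow corollas: 0.701 < 1.326 → exclude; stop.
Optimal diet: deep corollas, bramble flowers — 2 of 5 types.

2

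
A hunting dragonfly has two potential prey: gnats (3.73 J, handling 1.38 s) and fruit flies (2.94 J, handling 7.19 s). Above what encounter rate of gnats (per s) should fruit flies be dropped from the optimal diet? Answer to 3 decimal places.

The zero-one rule: include fruit flies iff E₂/h₂ > λE₁/(1+λh₁). Equality gives the switch point.
λE₁h₂ = E₂ + λE₂h₁ ⇒ λ = E₂/(E₁h₂ − E₂h₁) = 2.94/(26.82 − 4.057) = 0.1292 per s.

0.129 per s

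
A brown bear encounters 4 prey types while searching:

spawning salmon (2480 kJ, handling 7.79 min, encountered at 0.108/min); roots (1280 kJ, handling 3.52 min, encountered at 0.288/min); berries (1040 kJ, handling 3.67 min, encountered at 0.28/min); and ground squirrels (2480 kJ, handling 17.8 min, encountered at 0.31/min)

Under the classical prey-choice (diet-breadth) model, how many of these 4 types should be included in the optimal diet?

3

Profitabilities (E/h, kJ/min): roots 364, spawning salmon 318, berries 283, ground squirrels 139. Add prey in this order while the next type's profitability exceeds the intake rate on those already taken.
Rate on top 1: 183.1. spawning salmon: 318 > 183.1 → include.
Rate on top 2: 222.9. berries: 283 > 222.9 → include.
Rate on top 3: 238.9. ground squirrels: 139 < 238.9 → exclude; stop.
Optimal diet: roots, spawning salmon, berries — 3 of 4 types.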